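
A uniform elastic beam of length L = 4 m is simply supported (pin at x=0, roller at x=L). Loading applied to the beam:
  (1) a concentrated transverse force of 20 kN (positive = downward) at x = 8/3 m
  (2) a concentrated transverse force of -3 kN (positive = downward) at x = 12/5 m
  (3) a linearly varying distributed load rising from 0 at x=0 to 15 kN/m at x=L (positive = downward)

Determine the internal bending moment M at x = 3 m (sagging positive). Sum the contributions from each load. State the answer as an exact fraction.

M(3) = 2959/120 kN·m

Load 1 — point force P=20 kN at a=8/3 m (b=L-a=4/3):
  M_1 = Pa(L-x)/L  [x>a] = 20·(8/3)·(4-3)/4 = 40/3 kN·m
Load 2 — point force P=-3 kN at a=12/5 m (b=L-a=8/5):
  M_2 = Pa(L-x)/L  [x>a] = (-3)·(12/5)·(4-3)/4 = -9/5 kN·m
Load 3 — triangular load w₀=15 kN/m (0→w₀ over full span):
  M_3 = w₀Lx/6 - w₀x³/(6L) = 15·4·3/6 - 15·3³/(6·4) = 105/8 kN·m
Superposition: M = Σ M_i = 2959/120 kN·m ≈ 24.658333 kN·m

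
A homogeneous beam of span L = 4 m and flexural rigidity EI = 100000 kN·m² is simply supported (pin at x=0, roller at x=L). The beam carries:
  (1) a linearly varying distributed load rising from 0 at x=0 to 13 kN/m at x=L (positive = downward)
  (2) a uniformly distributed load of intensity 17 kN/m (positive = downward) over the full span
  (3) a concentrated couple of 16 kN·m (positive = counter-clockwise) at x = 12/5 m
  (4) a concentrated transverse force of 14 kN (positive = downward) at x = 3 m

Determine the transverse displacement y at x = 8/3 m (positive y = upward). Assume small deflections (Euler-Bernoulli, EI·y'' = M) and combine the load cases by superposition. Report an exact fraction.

y(8/3) = -762193/911250000 m

Load 1 — triangular load w₀=13 kN/m (0→w₀ over full span):
  y_1 = -w₀x(7L⁴-10L²x²+3x⁴)/(360LEI) = -13·(8/3)·(7·4⁴-10·4²·(8/3)²+3·(8/3)⁴)/(360·4·100000) = -442/2278125 m
Load 2 — uniform load w=17 kN/m over full span:
  y_2 = -wx(L³-2Lx²+x³)/(24EI) = -17·(8/3)·(4³-2·4·(8/3)²+(8/3)³)/(24·100000) = -374/759375 m
Load 3 — applied couple M₀=16 kN·m at a=12/5 m (b=L-a=8/5):
  y_3 = (M₀x³/(6L)-M₀(x-a)²/2+C₁x)/EI  [x>a] with C₁=M₀(3b²-L²)/(6L)=-416/75 = (16·(8/3)³/(6·4)-16·((8/3)-(12/5))²/2+(-416/75)·(8/3))/100000 = -172/6328125 m
Load 4 — point force P=14 kN at a=3 m (b=L-a=1):
  y_4 = -Pbx(L²-b²-x²)/(6LEI)  [x≤a] = -14·1·(8/3)·(4²-1²-(8/3)²)/(6·4·100000) = -497/4050000 m
Superposition: y = Σ y_i = -762193/911250000 m ≈ -0.000836 m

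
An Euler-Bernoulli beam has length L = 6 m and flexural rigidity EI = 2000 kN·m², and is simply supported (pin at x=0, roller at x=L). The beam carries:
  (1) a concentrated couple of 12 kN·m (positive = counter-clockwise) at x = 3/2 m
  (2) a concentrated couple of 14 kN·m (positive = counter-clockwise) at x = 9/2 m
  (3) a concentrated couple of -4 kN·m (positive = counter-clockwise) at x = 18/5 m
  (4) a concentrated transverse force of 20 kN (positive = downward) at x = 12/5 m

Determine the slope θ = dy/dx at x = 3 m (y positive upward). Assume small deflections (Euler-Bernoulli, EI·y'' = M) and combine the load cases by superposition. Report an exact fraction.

θ(3) = 71/80000 rad

Load 1 — applied couple M₀=12 kN·m at a=3/2 m (b=L-a=9/2):
  θ_1 = (M₀x²/(2L)-M₀(x-a)+C₁)/EI  [x>a] with C₁=M₀(3b²-L²)/(6L)=33/4 = (12·3²/(2·6)-12·(3-(3/2))+(33/4))/2000 = -3/8000 rad
Load 2 — applied couple M₀=14 kN·m at a=9/2 m (b=L-a=3/2):
  θ_2 = (M₀x²/(2L)+C₁)/EI  [x≤a] with C₁=M₀(3b²-L²)/(6L)=-91/8 = (14·3²/(2·6)+(-91/8))/2000 = -7/16000 rad
Load 3 — applied couple M₀=-4 kN·m at a=18/5 m (b=L-a=12/5):
  θ_3 = (M₀x²/(2L)+C₁)/EI  [x≤a] with C₁=M₀(3b²-L²)/(6L)=52/25 = ((-4)·3²/(2·6)+(52/25))/2000 = -23/50000 rad
Load 4 — point force P=20 kN at a=12/5 m (b=L-a=18/5):
  θ_4 = -Pa(2L²-6Lx+3x²+a²)/(6LEI)  [x>a] = -20·(12/5)·(2·6²-6·6·3+3·3²+(12/5)²)/(6·6·2000) = 27/12500 rad
Superposition: θ = Σ θ_i = 71/80000 rad ≈ 0.000888 rad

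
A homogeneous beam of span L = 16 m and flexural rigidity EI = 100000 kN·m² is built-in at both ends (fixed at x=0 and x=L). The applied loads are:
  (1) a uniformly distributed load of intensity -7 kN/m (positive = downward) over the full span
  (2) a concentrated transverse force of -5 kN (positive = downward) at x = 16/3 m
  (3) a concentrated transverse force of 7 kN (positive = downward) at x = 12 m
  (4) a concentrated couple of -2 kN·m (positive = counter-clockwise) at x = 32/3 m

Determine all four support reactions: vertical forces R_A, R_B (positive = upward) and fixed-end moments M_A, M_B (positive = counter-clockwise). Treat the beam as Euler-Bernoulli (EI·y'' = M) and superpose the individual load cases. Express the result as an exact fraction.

R_A = -50783/864 kN, M_A = -16913/108 kN·m, R_B = -44257/864 kN, M_B = 15067/108 kN·m

Load 1 — uniform load w=-7 kN/m over full span:
  R_A = wL/2 = (-7)·16/2 = -56 kN
  M_A = wL²/12 = (-7)·16²/12 = -448/3 kN·m
  R_B = wL/2 = (-7)·16/2 = -56 kN
  M_B = -wL²/12 = -(-7)·16²/12 = 448/3 kN·m
Load 2 — point force P=-5 kN at a=16/3 m (b=L-a=32/3):
  R_A = Pb²(3a+b)/L³ = (-5)·(32/3)²·(3·(16/3)+(32/3))/16³ = -100/27 kN
  M_A = Pab²/L² = (-5)·(16/3)·(32/3)²/16² = -320/27 kN·m
  R_B = Pa²(a+3b)/L³ = (-5)·(16/3)²·((16/3)+3·(32/3))/16³ = -35/27 kN
  M_B = -Pa²b/L² = -(-5)·(16/3)²·(32/3)/16² = 160/27 kN·m
Load 3 — point force P=7 kN at a=12 m (b=L-a=4):
  R_A = Pb²(3a+b)/L³ = 7·4²·(3·12+4)/16³ = 35/32 kN
  M_A = Pab²/L² = 7·12·4²/16² = 21/4 kN·m
  R_B = Pa²(a+3b)/L³ = 7·12²·(12+3·4)/16³ = 189/32 kN
  M_B = -Pa²b/L² = -7·12²·4/16² = -63/4 kN·m
Load 4 — applied couple M₀=-2 kN·m at a=32/3 m (b=L-a=16/3):
  R_A = 6M₀ab/L³ = 6·(-2)·(32/3)·(16/3)/16³ = -1/6 kN
  M_A = M₀b(2a-b)/L² = (-2)·(16/3)·(2·(32/3)-(16/3))/16² = -2/3 kN·m
  R_B = -6M₀ab/L³ = -6·(-2)·(32/3)·(16/3)/16³ = 1/6 kN
  M_B = M₀a(2b-a)/L² = (-2)·(32/3)·(2·(16/3)-(32/3))/16² = 0 kN·m
Superposition: R_A = -50783/864 kN, M_A = -16913/108 kN·m, R_B = -44257/864 kN, M_B = 15067/108 kN·m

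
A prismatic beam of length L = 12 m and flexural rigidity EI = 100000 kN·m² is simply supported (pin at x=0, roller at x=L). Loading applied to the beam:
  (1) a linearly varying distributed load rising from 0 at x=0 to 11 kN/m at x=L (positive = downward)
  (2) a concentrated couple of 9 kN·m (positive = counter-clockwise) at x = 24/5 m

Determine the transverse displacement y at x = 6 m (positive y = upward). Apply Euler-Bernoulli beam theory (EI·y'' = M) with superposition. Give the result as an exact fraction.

y(6) = -9099/625000 m

Load 1 — triangular load w₀=11 kN/m (0→w₀ over full span):
  y_1 = -w₀x(7L⁴-10L²x²+3x⁴)/(360LEI) = -11·6·(7·12⁴-10·12²·6²+3·6⁴)/(360·12·100000) = -297/20000 m
Load 2 — applied couple M₀=9 kN·m at a=24/5 m (b=L-a=36/5):
  y_2 = (M₀x³/(6L)-M₀(x-a)²/2+C₁x)/EI  [x>a] with C₁=M₀(3b²-L²)/(6L)=36/25 = (9·6³/(6·12)-9·(6-(24/5))²/2+(36/25)·6)/100000 = 729/2500000 m
Superposition: y = Σ y_i = -9099/625000 m ≈ -0.014558 m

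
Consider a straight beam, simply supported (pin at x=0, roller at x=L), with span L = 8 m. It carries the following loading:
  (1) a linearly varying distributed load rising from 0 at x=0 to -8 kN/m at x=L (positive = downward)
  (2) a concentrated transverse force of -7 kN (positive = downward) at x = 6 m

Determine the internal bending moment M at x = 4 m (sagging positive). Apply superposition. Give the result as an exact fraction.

M(4) = -39 kN·m

Load 1 — triangular load w₀=-8 kN/m (0→w₀ over full span):
  M_1 = w₀Lx/6 - w₀x³/(6L) = (-8)·8·4/6 - (-8)·4³/(6·8) = -32 kN·m
Load 2 — point force P=-7 kN at a=6 m (b=L-a=2):
  M_2 = Pbx/L  [x≤a] = (-7)·2·4/8 = -7 kN·m
Superposition: M = Σ M_i = -39 kN·m ≈ -39.000000 kN·m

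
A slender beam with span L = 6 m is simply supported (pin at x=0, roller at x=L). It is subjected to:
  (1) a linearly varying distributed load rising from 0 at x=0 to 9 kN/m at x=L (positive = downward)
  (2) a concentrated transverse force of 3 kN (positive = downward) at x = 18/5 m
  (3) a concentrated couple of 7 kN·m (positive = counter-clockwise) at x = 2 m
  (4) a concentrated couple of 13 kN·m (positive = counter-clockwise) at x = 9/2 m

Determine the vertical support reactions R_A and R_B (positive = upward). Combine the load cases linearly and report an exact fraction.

Load 1 — triangular load w₀=9 kN/m (0→w₀ over full span):
  R_A = w₀L/6 = 9·6/6 = 9 kN
  R_B = w₀L/3 = 9·6/3 = 18 kN
Load 2 — point force P=3 kN at a=18/5 m (b=L-a=12/5):
  R_A = Pb/L = 3·(12/5)/6 = 6/5 kN
  R_B = Pa/L = 3·(18/5)/6 = 9/5 kN
Load 3 — applied couple M₀=7 kN·m at a=2 m (b=L-a=4):
  R_A = M₀/L = 7/6 kN
  R_B = -M₀/L = -7/6 kN
Load 4 — applied couple M₀=13 kN·m at a=9/2 m (b=L-a=3/2):
  R_A = M₀/L = 13/6 kN
  R_B = -M₀/L = -13/6 kN
Superposition: R_A = 203/15 kN, R_B = 247/15 kN

R_A = 203/15 kN, R_B = 247/15 kN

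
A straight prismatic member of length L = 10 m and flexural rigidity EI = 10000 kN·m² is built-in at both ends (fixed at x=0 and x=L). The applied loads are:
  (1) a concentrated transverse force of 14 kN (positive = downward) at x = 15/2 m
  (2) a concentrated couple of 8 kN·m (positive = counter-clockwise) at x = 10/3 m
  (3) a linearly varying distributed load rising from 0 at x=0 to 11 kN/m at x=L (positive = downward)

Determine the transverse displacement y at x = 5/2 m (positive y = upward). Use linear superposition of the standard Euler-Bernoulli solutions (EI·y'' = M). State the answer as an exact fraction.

Load 1 — point force P=14 kN at a=15/2 m (b=L-a=5/2):
  y_1 = -Pb²x²(3aL-(3a+b)x)/(6L³EI)  [x≤a] = -14·(5/2)²·(5/2)²·(3·(15/2)·10-(3·(15/2)+(5/2))·(5/2))/(6·10³·10000) = -91/61440 m
Load 2 — applied couple M₀=8 kN·m at a=10/3 m (b=L-a=20/3):
  y_2 = (R_Ax³/6 - M_Ax²/2)/EI  [x≤a] with R_A=16/15, M_A=0 = ((16/15)·(5/2)³/6 - 0·(5/2)²/2)/10000 = 1/3600 m
Load 3 — triangular load w₀=11 kN/m (0→w₀ over full span):
  y_3 = -w₀x²(L-x)²(x+2L)/(120LEI) = -11·(5/2)²·(10-(5/2))²·((5/2)+2·10)/(120·10·10000) = -297/40960 m
Superposition: y = Σ y_i = -15583/1843200 m ≈ -0.008454 m

y(5/2) = -15583/1843200 m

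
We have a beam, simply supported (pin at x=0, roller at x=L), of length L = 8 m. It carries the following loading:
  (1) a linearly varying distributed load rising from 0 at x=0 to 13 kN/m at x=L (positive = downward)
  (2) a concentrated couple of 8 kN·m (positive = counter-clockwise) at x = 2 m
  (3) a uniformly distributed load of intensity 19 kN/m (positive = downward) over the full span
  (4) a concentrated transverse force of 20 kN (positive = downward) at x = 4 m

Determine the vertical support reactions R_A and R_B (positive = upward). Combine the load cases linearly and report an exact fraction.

R_A = 313/3 kN, R_B = 359/3 kN

Load 1 — triangular load w₀=13 kN/m (0→w₀ over full span):
  R_A = w₀L/6 = 13·8/6 = 52/3 kN
  R_B = w₀L/3 = 13·8/3 = 104/3 kN
Load 2 — applied couple M₀=8 kN·m at a=2 m (b=L-a=6):
  R_A = M₀/L = 8/8 = 1 kN
  R_B = -M₀/L = -8/8 = -1 kN
Load 3 — uniform load w=19 kN/m over full span:
  R_A = wL/2 = 19·8/2 = 76 kN
  R_B = wL/2 = 19·8/2 = 76 kN
Load 4 — point force P=20 kN at a=4 m (b=L-a=4):
  R_A = Pb/L = 20·4/8 = 10 kN
  R_B = Pa/L = 20·4/8 = 10 kN
Superposition: R_A = 313/3 kN, R_B = 359/3 kN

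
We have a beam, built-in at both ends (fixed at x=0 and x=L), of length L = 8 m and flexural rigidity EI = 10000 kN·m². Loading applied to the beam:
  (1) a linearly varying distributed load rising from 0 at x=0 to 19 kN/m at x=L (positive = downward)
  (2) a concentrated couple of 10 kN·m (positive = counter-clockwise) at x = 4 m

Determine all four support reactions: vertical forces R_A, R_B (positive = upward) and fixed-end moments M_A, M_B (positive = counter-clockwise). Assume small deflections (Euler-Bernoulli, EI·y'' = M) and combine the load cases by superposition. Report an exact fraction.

R_A = 987/40 kN, M_A = 1291/30 kN·m, R_B = 2053/40 kN, M_B = -583/10 kN·m

Load 1 — triangular load w₀=19 kN/m (0→w₀ over full span):
  R_A = 3w₀L/20 = 3·19·8/20 = 114/5 kN
  M_A = w₀L²/30 = 19·8²/30 = 608/15 kN·m
  R_B = 7w₀L/20 = 7·19·8/20 = 266/5 kN
  M_B = -w₀L²/20 = -19·8²/20 = -304/5 kN·m
Load 2 — applied couple M₀=10 kN·m at a=4 m (b=L-a=4):
  R_A = 6M₀ab/L³ = 6·10·4·4/8³ = 15/8 kN
  M_A = M₀b(2a-b)/L² = 10·4·(2·4-4)/8² = 5/2 kN·m
  R_B = -6M₀ab/L³ = -6·10·4·4/8³ = -15/8 kN
  M_B = M₀a(2b-a)/L² = 10·4·(2·4-4)/8² = 5/2 kN·m
Superposition: R_A = 987/40 kN, M_A = 1291/30 kN·m, R_B = 2053/40 kN, M_B = -583/10 kN·m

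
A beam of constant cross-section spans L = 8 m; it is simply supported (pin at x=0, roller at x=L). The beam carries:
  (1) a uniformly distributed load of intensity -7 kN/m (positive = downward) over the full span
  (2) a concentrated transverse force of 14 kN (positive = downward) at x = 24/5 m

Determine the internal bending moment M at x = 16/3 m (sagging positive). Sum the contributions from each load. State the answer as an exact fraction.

Load 1 — uniform load w=-7 kN/m over full span:
  M_1 = wx(L-x)/2 = (-7)·(16/3)·(8-(16/3))/2 = -448/9 kN·m
Load 2 — point force P=14 kN at a=24/5 m (b=L-a=16/5):
  M_2 = Pa(L-x)/L  [x>a] = 14·(24/5)·(8-(16/3))/8 = 112/5 kN·m
Superposition: M = Σ M_i = -1232/45 kN·m ≈ -27.377778 kN·m

M(16/3) = -1232/45 kN·m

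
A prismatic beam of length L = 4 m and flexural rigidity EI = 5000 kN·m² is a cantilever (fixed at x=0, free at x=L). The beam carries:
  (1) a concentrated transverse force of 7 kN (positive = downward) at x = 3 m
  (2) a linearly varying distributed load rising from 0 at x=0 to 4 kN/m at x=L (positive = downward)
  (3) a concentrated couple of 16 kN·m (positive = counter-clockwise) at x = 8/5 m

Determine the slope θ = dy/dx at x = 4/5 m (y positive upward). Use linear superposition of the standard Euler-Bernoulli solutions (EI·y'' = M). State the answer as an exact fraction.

θ(4/5) = -7633/2343750 rad

Load 1 — point force P=7 kN at a=3 m (b=L-a=1):
  θ_1 = -Px(2a-x)/(2EI)  [x≤a] = -7·(4/5)·(2·3-(4/5))/(2·5000) = -91/31250 rad
Load 2 — triangular load w₀=4 kN/m (0→w₀ over full span):
  θ_2 = (w₀Lx²/4-w₀L²x/3-w₀x⁴/(24L))/EI = (4·4·(4/5)²/4-4·4²·(4/5)/3-4·(4/5)⁴/(24·4))/5000 = -3404/1171875 rad
Load 3 — applied couple M₀=16 kN·m at a=8/5 m (b=L-a=12/5):
  θ_3 = M₀x/EI  [x≤a] = 16·(4/5)/5000 = 8/3125 rad
Superposition: θ = Σ θ_i = -7633/2343750 rad ≈ -0.003257 rad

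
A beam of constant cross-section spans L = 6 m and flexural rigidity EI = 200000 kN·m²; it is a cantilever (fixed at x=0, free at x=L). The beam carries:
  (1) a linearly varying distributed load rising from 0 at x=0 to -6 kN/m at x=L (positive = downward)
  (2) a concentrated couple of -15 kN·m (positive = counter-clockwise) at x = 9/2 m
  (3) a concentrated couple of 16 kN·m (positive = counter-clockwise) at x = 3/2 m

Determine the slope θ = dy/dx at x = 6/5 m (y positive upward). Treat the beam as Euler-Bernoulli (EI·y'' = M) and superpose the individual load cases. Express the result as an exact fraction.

θ(6/5) = 2919/7812500 rad

Load 1 — triangular load w₀=-6 kN/m (0→w₀ over full span):
  θ_1 = (w₀Lx²/4-w₀L²x/3-w₀x⁴/(24L))/EI = ((-6)·6·(6/5)²/4-(-6)·6²·(6/5)/3-(-6)·(6/5)⁴/(24·6))/200000 = 22977/62500000 rad
Load 2 — applied couple M₀=-15 kN·m at a=9/2 m (b=L-a=3/2):
  θ_2 = M₀x/EI  [x≤a] = (-15)·(6/5)/200000 = -9/100000 rad
Load 3 — applied couple M₀=16 kN·m at a=3/2 m (b=L-a=9/2):
  θ_3 = M₀x/EI  [x≤a] = 16·(6/5)/200000 = 3/31250 rad
Superposition: θ = Σ θ_i = 2919/7812500 rad ≈ 0.000374 rad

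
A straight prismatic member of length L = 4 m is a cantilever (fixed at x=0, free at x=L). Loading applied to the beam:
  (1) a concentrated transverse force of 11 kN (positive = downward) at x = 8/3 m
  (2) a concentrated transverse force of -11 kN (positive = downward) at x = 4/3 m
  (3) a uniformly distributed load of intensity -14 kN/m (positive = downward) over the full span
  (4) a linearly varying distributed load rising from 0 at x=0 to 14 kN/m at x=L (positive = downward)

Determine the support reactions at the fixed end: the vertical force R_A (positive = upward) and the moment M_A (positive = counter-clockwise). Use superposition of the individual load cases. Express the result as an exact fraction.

Load 1 — point force P=11 kN at a=8/3 m (b=L-a=4/3):
  R_A = P = 11 kN
  M_A = Pa = 11·(8/3) = 88/3 kN·m
Load 2 — point force P=-11 kN at a=4/3 m (b=L-a=8/3):
  R_A = P = (-11) = -11 kN
  M_A = Pa = (-11)·(4/3) = -44/3 kN·m
Load 3 — uniform load w=-14 kN/m over full span:
  R_A = wL = (-14)·4 = -56 kN
  M_A = wL²/2 = (-14)·4²/2 = -112 kN·m
Load 4 — triangular load w₀=14 kN/m (0→w₀ over full span):
  R_A = w₀L/2 = 14·4/2 = 28 kN
  M_A = w₀L²/3 = 14·4²/3 = 224/3 kN·m
Superposition: R_A = -28 kN, M_A = -68/3 kN·m

R_A = -28 kN, M_A = -68/3 kN·m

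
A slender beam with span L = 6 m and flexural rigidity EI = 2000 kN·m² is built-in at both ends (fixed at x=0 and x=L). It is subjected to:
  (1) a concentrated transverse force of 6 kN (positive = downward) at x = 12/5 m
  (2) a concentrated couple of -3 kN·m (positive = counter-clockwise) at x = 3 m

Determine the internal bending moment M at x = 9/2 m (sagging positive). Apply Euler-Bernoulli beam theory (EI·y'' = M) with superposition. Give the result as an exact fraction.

Load 1 — point force P=6 kN at a=12/5 m (b=L-a=18/5):
  M_1 = Pa²(a+3b)(L-x)/L³ - Pa²b/L²  [x>a] = 6·(12/5)²·((12/5)+3·(18/5))·(6-(9/2))/6³ - 6·(12/5)²·(18/5)/6² = -36/125 kN·m
Load 2 — applied couple M₀=-3 kN·m at a=3 m (b=L-a=3):
  M_2 = R_Ax - M_A - M₀  [x>a] with R_A=-3/4, M_A=-3/4 = (-3/4)·(9/2) - (-3/4) - (-3) = 3/8 kN·m
Superposition: M = Σ M_i = 87/1000 kN·m ≈ 0.087000 kN·m

M(9/2) = 87/1000 kN·m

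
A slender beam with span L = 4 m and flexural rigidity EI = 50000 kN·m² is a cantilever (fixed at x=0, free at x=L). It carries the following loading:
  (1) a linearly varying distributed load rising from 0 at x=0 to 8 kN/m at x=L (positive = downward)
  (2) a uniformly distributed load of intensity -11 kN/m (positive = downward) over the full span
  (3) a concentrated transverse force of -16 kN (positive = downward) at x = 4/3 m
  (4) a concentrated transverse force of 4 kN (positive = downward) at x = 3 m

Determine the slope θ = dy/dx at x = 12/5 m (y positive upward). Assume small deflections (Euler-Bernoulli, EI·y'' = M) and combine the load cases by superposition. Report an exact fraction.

Load 1 — triangular load w₀=8 kN/m (0→w₀ over full span):
  θ_1 = (w₀Lx²/4-w₀L²x/3-w₀x⁴/(24L))/EI = (8·4·(12/5)²/4-8·4²·(12/5)/3-8·(12/5)⁴/(24·4))/50000 = -2308/1953125 rad
Load 2 — uniform load w=-11 kN/m over full span:
  θ_2 = -wx(x²-3Lx+3L²)/(6EI) = -(-11)·(12/5)·((12/5)²-3·4·(12/5)+3·4²)/(6·50000) = 858/390625 rad
Load 3 — point force P=-16 kN at a=4/3 m (b=L-a=8/3):
  θ_3 = -Pa²/(2EI)  [x>a] = -(-16)·(4/3)²/(2·50000) = 8/28125 rad
Load 4 — point force P=4 kN at a=3 m (b=L-a=1):
  θ_4 = -Px(2a-x)/(2EI)  [x≤a] = -4·(12/5)·(2·3-(12/5))/(2·50000) = -27/78125 rad
Superposition: θ = Σ θ_i = 16763/17578125 rad ≈ 0.000954 rad

θ(12/5) = 16763/17578125 rad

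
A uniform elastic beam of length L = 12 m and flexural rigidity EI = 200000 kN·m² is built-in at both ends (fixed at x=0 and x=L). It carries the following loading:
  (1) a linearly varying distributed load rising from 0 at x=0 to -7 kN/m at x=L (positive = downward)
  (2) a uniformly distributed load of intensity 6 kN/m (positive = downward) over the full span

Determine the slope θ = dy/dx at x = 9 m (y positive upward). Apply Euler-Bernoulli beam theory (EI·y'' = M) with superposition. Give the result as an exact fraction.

Load 1 — triangular load w₀=-7 kN/m (0→w₀ over full span):
  θ_1 = -w₀(2x(L-x)(L-2x)(x+2L)+x²(L-x)²)/(120LEI) = -(-7)·(2·9·(12-9)·(12-2·9)·(9+2·12)+9²·(12-9)²)/(120·12·200000) = -7749/32000000 rad
Load 2 — uniform load w=6 kN/m over full span:
  θ_2 = -wx(L-x)(L-2x)/(12EI) = -6·9·(12-9)·(12-2·9)/(12·200000) = 81/200000 rad
Superposition: θ = Σ θ_i = 5211/32000000 rad ≈ 0.000163 rad

θ(9) = 5211/32000000 rad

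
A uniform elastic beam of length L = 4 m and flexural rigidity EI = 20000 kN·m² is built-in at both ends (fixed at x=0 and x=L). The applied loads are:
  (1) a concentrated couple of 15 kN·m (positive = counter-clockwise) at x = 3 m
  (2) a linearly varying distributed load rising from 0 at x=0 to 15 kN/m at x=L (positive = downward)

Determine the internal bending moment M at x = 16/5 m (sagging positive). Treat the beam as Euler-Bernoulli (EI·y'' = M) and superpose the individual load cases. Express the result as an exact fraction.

M(16/5) = -2347/400 kN·m

Load 1 — applied couple M₀=15 kN·m at a=3 m (b=L-a=1):
  M_1 = R_Ax - M_A - M₀  [x>a] with R_A=135/32, M_A=75/16 = (135/32)·(16/5) - (75/16) - 15 = -99/16 kN·m
Load 2 — triangular load w₀=15 kN/m (0→w₀ over full span):
  M_2 = 3w₀Lx/20 - w₀L²/30 - w₀x³/(6L) = 3·15·4·(16/5)/20 - 15·4²/30 - 15·(16/5)³/(6·4) = 8/25 kN·m
Superposition: M = Σ M_i = -2347/400 kN·m ≈ -5.867500 kN·m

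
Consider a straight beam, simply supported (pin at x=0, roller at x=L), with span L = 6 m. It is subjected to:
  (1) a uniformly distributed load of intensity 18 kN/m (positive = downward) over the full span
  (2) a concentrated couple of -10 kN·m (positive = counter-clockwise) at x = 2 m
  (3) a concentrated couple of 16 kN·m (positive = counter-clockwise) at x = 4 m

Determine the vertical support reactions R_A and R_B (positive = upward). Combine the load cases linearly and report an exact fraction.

Load 1 — uniform load w=18 kN/m over full span:
  R_A = wL/2 = 18·6/2 = 54 kN
  R_B = wL/2 = 18·6/2 = 54 kN
Load 2 — applied couple M₀=-10 kN·m at a=2 m (b=L-a=4):
  R_A = M₀/L = (-10)/6 = -5/3 kN
  R_B = -M₀/L = -(-10)/6 = 5/3 kN
Load 3 — applied couple M₀=16 kN·m at a=4 m (b=L-a=2):
  R_A = M₀/L = 16/6 = 8/3 kN
  R_B = -M₀/L = -16/6 = -8/3 kN
Superposition: R_A = 55 kN, R_B = 53 kN

R_A = 55 kN, R_B = 53 kN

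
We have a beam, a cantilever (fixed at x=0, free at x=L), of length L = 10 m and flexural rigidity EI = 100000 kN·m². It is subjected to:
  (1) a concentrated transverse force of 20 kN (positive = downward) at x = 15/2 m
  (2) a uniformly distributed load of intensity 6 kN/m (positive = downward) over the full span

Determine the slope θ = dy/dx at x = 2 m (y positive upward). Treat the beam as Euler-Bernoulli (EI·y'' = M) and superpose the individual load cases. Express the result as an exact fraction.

θ(2) = -187/25000 rad

Load 1 — point force P=20 kN at a=15/2 m (b=L-a=5/2):
  θ_1 = -Px(2a-x)/(2EI)  [x≤a] = -20·2·(2·(15/2)-2)/(2·100000) = -13/5000 rad
Load 2 — uniform load w=6 kN/m over full span:
  θ_2 = -wx(x²-3Lx+3L²)/(6EI) = -6·2·(2²-3·10·2+3·10²)/(6·100000) = -61/12500 rad
Superposition: θ = Σ θ_i = -187/25000 rad ≈ -0.007480 rad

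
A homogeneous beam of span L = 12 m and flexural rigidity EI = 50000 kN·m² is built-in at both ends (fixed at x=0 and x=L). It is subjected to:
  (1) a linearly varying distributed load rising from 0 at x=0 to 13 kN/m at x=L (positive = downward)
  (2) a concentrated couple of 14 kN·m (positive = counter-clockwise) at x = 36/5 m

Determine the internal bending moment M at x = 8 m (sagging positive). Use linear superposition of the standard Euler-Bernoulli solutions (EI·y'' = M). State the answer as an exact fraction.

Load 1 — triangular load w₀=13 kN/m (0→w₀ over full span):
  M_1 = 3w₀Lx/20 - w₀L²/30 - w₀x³/(6L) = 3·13·12·8/20 - 13·12²/30 - 13·8³/(6·12) = 1456/45 kN·m
Load 2 — applied couple M₀=14 kN·m at a=36/5 m (b=L-a=24/5):
  M_2 = R_Ax - M_A - M₀  [x>a] with R_A=42/25, M_A=112/25 = (42/25)·8 - (112/25) - 14 = -126/25 kN·m
Superposition: M = Σ M_i = 6146/225 kN·m ≈ 27.315556 kN·m

M(8) = 6146/225 kN·m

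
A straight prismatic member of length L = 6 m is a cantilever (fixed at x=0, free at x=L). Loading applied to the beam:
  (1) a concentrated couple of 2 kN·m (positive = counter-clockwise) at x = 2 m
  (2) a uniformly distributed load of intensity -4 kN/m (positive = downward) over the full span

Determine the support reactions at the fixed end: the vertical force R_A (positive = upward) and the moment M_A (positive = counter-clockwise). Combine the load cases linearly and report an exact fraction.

R_A = -24 kN, M_A = -74 kN·m

Load 1 — applied couple M₀=2 kN·m at a=2 m (b=L-a=4):
  R_A = 0 kN
  M_A = -M₀ = -2 kN·m
Load 2 — uniform load w=-4 kN/m over full span:
  R_A = wL = (-4)·6 = -24 kN
  M_A = wL²/2 = (-4)·6²/2 = -72 kN·m
Superposition: R_A = -24 kN, M_A = -74 kN·m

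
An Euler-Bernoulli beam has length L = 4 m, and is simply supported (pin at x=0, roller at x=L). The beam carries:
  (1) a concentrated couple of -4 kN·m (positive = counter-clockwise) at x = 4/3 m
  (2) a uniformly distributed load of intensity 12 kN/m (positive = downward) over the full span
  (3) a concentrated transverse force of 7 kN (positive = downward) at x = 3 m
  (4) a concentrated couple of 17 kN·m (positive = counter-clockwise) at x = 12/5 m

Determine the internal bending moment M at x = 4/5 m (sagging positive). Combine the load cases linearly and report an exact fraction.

Load 1 — applied couple M₀=-4 kN·m at a=4/3 m (b=L-a=8/3):
  M_1 = M₀x/L  [x≤a] = (-4)·(4/5)/4 = -4/5 kN·m
Load 2 — uniform load w=12 kN/m over full span:
  M_2 = wx(L-x)/2 = 12·(4/5)·(4-(4/5))/2 = 384/25 kN·m
Load 3 — point force P=7 kN at a=3 m (b=L-a=1):
  M_3 = Pbx/L  [x≤a] = 7·1·(4/5)/4 = 7/5 kN·m
Load 4 — applied couple M₀=17 kN·m at a=12/5 m (b=L-a=8/5):
  M_4 = M₀x/L  [x≤a] = 17·(4/5)/4 = 17/5 kN·m
Superposition: M = Σ M_i = 484/25 kN·m ≈ 19.360000 kN·m

M(4/5) = 484/25 kN·m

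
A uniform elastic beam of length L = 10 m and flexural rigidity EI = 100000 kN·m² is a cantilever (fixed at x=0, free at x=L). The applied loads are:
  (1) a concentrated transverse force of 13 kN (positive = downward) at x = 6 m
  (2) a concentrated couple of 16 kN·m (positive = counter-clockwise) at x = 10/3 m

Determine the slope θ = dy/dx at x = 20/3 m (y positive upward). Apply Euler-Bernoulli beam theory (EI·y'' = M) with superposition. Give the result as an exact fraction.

θ(20/3) = -271/150000 rad

Load 1 — point force P=13 kN at a=6 m (b=L-a=4):
  θ_1 = -Pa²/(2EI)  [x>a] = -13·6²/(2·100000) = -117/50000 rad
Load 2 — applied couple M₀=16 kN·m at a=10/3 m (b=L-a=20/3):
  θ_2 = M₀a/EI  [x>a] = 16·(10/3)/100000 = 1/1875 rad
Superposition: θ = Σ θ_i = -271/150000 rad ≈ -0.001807 rad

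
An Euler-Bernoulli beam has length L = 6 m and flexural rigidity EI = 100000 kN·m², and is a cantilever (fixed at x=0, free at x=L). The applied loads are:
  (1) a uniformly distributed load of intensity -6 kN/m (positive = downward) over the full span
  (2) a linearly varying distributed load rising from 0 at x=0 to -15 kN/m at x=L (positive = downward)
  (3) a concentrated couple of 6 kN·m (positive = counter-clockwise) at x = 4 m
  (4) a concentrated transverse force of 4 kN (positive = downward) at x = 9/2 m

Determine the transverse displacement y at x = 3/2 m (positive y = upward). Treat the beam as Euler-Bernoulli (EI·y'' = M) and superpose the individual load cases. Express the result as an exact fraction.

Load 1 — uniform load w=-6 kN/m over full span:
  y_1 = -wx²(x²-4Lx+6L²)/(24EI) = -(-6)·(3/2)²·((3/2)²-4·6·(3/2)+6·6²)/(24·100000) = 6561/6400000 m
Load 2 — triangular load w₀=-15 kN/m (0→w₀ over full span):
  y_2 = (w₀Lx³/12-w₀L²x²/6-w₀x⁵/(120L))/EI = ((-15)·6·(3/2)³/12-(-15)·6²·(3/2)²/6-(-15)·(3/2)⁵/(120·6))/100000 = 90801/51200000 m
Load 3 — applied couple M₀=6 kN·m at a=4 m (b=L-a=2):
  y_3 = M₀x²/(2EI)  [x≤a] = 6·(3/2)²/(2·100000) = 27/400000 m
Load 4 — point force P=4 kN at a=9/2 m (b=L-a=3/2):
  y_4 = -Px²(3a-x)/(6EI)  [x≤a] = -4·(3/2)²·(3·(9/2)-(3/2))/(6·100000) = -9/50000 m
Superposition: y = Σ y_i = 137529/51200000 m ≈ 0.002686 m

y(3/2) = 137529/51200000 m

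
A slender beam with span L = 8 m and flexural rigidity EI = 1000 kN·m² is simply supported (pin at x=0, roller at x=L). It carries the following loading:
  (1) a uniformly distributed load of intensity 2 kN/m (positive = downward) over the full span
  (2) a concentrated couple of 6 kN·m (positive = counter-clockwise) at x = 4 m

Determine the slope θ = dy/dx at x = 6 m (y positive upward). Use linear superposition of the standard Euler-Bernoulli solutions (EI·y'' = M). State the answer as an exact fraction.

Load 1 — uniform load w=2 kN/m over full span:
  θ_1 = -w(L³-6Lx²+4x³)/(24EI) = -2·(8³-6·8·6²+4·6³)/(24·1000) = 11/375 rad
Load 2 — applied couple M₀=6 kN·m at a=4 m (b=L-a=4):
  θ_2 = (M₀x²/(2L)-M₀(x-a)+C₁)/EI  [x>a] with C₁=M₀(3b²-L²)/(6L)=-2 = (6·6²/(2·8)-6·(6-4)+(-2))/1000 = -1/2000 rad
Superposition: θ = Σ θ_i = 173/6000 rad ≈ 0.028833 rad

θ(6) = 173/6000 rad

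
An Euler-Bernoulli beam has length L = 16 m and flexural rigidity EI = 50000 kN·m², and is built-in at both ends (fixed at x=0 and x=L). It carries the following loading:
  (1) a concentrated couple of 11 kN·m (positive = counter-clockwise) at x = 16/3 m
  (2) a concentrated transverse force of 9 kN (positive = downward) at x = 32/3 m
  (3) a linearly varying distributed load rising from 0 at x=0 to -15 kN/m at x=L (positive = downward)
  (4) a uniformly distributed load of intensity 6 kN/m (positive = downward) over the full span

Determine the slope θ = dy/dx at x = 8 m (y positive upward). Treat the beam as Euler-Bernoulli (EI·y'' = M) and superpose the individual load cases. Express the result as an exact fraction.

θ(8) = 4/9375 rad

Load 1 — applied couple M₀=11 kN·m at a=16/3 m (b=L-a=32/3):
  θ_1 = (R_Ax²/2 - M_Ax - M₀(x-a))/EI  [x>a] with R_A=11/12, M_A=0 = ((11/12)·8²/2 - 0·8 - 11·(8-(16/3)))/50000 = 0 rad
Load 2 — point force P=9 kN at a=32/3 m (b=L-a=16/3):
  θ_2 = -Pb²x(2aL-(3a+b)x)/(2L³EI)  [x≤a] = -9·(16/3)²·8·(2·(32/3)·16-(3·(32/3)+(16/3))·8)/(2·16³·50000) = -2/9375 rad
Load 3 — triangular load w₀=-15 kN/m (0→w₀ over full span):
  θ_3 = -w₀(2x(L-x)(L-2x)(x+2L)+x²(L-x)²)/(120LEI) = -(-15)·(2·8·(16-8)·(16-2·8)·(8+2·16)+8²·(16-8)²)/(120·16·50000) = 2/3125 rad
Load 4 — uniform load w=6 kN/m over full span:
  θ_4 = -wx(L-x)(L-2x)/(12EI) = -6·8·(16-8)·(16-2·8)/(12·50000) = 0 rad
Superposition: θ = Σ θ_i = 4/9375 rad ≈ 0.000427 rad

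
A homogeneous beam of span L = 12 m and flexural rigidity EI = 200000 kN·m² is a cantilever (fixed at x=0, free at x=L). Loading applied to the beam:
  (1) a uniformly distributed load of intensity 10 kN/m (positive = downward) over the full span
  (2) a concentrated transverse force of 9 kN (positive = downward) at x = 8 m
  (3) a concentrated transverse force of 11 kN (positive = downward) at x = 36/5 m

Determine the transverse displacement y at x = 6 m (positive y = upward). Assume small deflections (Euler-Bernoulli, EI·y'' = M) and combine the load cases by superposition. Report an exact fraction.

y(6) = -13977/250000 m

Load 1 — uniform load w=10 kN/m over full span:
  y_1 = -wx²(x²-4Lx+6L²)/(24EI) = -10·6²·(6²-4·12·6+6·12²)/(24·200000) = -459/10000 m
Load 2 — point force P=9 kN at a=8 m (b=L-a=4):
  y_2 = -Px²(3a-x)/(6EI)  [x≤a] = -9·6²·(3·8-6)/(6·200000) = -243/50000 m
Load 3 — point force P=11 kN at a=36/5 m (b=L-a=24/5):
  y_3 = -Px²(3a-x)/(6EI)  [x≤a] = -11·6²·(3·(36/5)-6)/(6·200000) = -1287/250000 m
Superposition: y = Σ y_i = -13977/250000 m ≈ -0.055908 m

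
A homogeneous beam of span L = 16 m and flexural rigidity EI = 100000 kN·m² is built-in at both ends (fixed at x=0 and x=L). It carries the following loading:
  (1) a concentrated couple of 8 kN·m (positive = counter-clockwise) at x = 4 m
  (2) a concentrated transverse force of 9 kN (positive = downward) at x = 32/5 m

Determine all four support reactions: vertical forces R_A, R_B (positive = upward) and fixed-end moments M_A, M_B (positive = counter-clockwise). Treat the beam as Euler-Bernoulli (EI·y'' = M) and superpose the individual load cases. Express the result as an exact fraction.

Load 1 — applied couple M₀=8 kN·m at a=4 m (b=L-a=12):
  R_A = 6M₀ab/L³ = 6·8·4·12/16³ = 9/16 kN
  M_A = M₀b(2a-b)/L² = 8·12·(2·4-12)/16² = -3/2 kN·m
  R_B = -6M₀ab/L³ = -6·8·4·12/16³ = -9/16 kN
  M_B = M₀a(2b-a)/L² = 8·4·(2·12-4)/16² = 5/2 kN·m
Load 2 — point force P=9 kN at a=32/5 m (b=L-a=48/5):
  R_A = Pb²(3a+b)/L³ = 9·(48/5)²·(3·(32/5)+(48/5))/16³ = 729/125 kN
  M_A = Pab²/L² = 9·(32/5)·(48/5)²/16² = 2592/125 kN·m
  R_B = Pa²(a+3b)/L³ = 9·(32/5)²·((32/5)+3·(48/5))/16³ = 396/125 kN
  M_B = -Pa²b/L² = -9·(32/5)²·(48/5)/16² = -1728/125 kN·m
Superposition: R_A = 12789/2000 kN, M_A = 4809/250 kN·m, R_B = 5211/2000 kN, M_B = -2831/250 kN·m

R_A = 12789/2000 kN, M_A = 4809/250 kN·m, R_B = 5211/2000 kN, M_B = -2831/250 kN·m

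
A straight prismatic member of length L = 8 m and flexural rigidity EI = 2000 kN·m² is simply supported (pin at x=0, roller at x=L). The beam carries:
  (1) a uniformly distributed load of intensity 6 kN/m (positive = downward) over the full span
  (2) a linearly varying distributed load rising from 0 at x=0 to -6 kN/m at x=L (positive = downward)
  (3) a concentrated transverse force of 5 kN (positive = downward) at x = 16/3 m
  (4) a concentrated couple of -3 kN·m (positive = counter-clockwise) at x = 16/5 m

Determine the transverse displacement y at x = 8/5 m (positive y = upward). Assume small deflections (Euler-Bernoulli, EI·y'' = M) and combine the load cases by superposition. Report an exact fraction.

Load 1 — uniform load w=6 kN/m over full span:
  y_1 = -wx(L³-2Lx²+x³)/(24EI) = -6·(8/5)·(8³-2·8·(8/5)²+(8/5)³)/(24·2000) = -7424/78125 m
Load 2 — triangular load w₀=-6 kN/m (0→w₀ over full span):
  y_2 = -w₀x(7L⁴-10L²x²+3x⁴)/(360LEI) = -(-6)·(8/5)·(7·8⁴-10·8²·(8/5)²+3·(8/5)⁴)/(360·8·2000) = 88064/1953125 m
Load 3 — point force P=5 kN at a=16/3 m (b=L-a=8/3):
  y_3 = -Pbx(L²-b²-x²)/(6LEI)  [x≤a] = -5·(8/3)·(8/5)·(8²-(8/3)²-(8/5)²)/(6·8·2000) = -3056/253125 m
Load 4 — applied couple M₀=-3 kN·m at a=16/5 m (b=L-a=24/5):
  y_4 = (M₀x³/(6L)+C₁x)/EI  [x≤a] with C₁=M₀(3b²-L²)/(6L)=-8/25 = ((-3)·(8/5)³/(6·8)+(-8/25)·(8/5))/2000 = -6/15625 m
Superposition: y = Σ y_i = -9871166/158203125 m ≈ -0.062396 m

y(8/5) = -9871166/158203125 m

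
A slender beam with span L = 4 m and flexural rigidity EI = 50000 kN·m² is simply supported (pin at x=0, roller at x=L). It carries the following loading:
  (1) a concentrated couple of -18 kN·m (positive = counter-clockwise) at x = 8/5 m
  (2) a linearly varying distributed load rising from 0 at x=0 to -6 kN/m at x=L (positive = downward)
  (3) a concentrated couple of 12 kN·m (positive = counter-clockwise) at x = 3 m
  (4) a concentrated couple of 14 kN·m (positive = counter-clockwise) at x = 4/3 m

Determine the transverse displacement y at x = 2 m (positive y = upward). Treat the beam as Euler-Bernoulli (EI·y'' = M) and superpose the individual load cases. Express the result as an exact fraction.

Load 1 — applied couple M₀=-18 kN·m at a=8/5 m (b=L-a=12/5):
  y_1 = (M₀x³/(6L)-M₀(x-a)²/2+C₁x)/EI  [x>a] with C₁=M₀(3b²-L²)/(6L)=-24/25 = ((-18)·2³/(6·4)-(-18)·(2-(8/5))²/2+(-24/25)·2)/50000 = -81/625000 m
Load 2 — triangular load w₀=-6 kN/m (0→w₀ over full span):
  y_2 = -w₀x(7L⁴-10L²x²+3x⁴)/(360LEI) = -(-6)·2·(7·4⁴-10·4²·2²+3·2⁴)/(360·4·50000) = 1/5000 m
Load 3 — applied couple M₀=12 kN·m at a=3 m (b=L-a=1):
  y_3 = (M₀x³/(6L)+C₁x)/EI  [x≤a] with C₁=M₀(3b²-L²)/(6L)=-13/2 = (12·2³/(6·4)+(-13/2)·2)/50000 = -9/50000 m
Load 4 — applied couple M₀=14 kN·m at a=4/3 m (b=L-a=8/3):
  y_4 = (M₀x³/(6L)-M₀(x-a)²/2+C₁x)/EI  [x>a] with C₁=M₀(3b²-L²)/(6L)=28/9 = (14·2³/(6·4)-14·(2-(4/3))²/2+(28/9)·2)/50000 = 7/45000 m
Superposition: y = Σ y_i = 517/11250000 m ≈ 0.000046 m

y(2) = 517/11250000 m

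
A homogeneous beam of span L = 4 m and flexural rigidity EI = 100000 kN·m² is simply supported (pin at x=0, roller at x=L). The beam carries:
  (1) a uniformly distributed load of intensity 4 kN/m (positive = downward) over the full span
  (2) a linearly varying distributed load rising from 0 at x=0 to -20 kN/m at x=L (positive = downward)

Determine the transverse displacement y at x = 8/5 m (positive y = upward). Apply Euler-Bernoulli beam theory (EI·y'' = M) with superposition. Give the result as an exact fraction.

y(8/5) = 5408/29296875 m

Load 1 — uniform load w=4 kN/m over full span:
  y_1 = -wx(L³-2Lx²+x³)/(24EI) = -4·(8/5)·(4³-2·4·(8/5)²+(8/5)³)/(24·100000) = -248/1953125 m
Load 2 — triangular load w₀=-20 kN/m (0→w₀ over full span):
  y_2 = -w₀x(7L⁴-10L²x²+3x⁴)/(360LEI) = -(-20)·(8/5)·(7·4⁴-10·4²·(8/5)²+3·(8/5)⁴)/(360·4·100000) = 9128/29296875 m
Superposition: y = Σ y_i = 5408/29296875 m ≈ 0.000185 m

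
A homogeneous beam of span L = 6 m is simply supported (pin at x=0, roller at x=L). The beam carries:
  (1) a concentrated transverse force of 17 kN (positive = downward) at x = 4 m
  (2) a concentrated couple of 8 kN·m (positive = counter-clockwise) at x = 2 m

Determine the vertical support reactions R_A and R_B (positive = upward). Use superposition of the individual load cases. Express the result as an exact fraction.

R_A = 7 kN, R_B = 10 kN

Load 1 — point force P=17 kN at a=4 m (b=L-a=2):
  R_A = Pb/L = 17·2/6 = 17/3 kN
  R_B = Pa/L = 17·4/6 = 34/3 kN
Load 2 — applied couple M₀=8 kN·m at a=2 m (b=L-a=4):
  R_A = M₀/L = 8/6 = 4/3 kN
  R_B = -M₀/L = -8/6 = -4/3 kN
Superposition: R_A = 7 kN, R_B = 10 kN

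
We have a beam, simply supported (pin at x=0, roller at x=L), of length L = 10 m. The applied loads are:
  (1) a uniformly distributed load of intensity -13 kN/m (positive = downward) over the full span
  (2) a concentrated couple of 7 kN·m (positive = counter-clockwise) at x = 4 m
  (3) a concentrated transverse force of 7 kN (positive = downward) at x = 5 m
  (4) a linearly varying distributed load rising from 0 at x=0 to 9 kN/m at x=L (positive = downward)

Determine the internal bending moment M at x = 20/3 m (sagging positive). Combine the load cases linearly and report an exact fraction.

Load 1 — uniform load w=-13 kN/m over full span:
  M_1 = wx(L-x)/2 = (-13)·(20/3)·(10-(20/3))/2 = -1300/9 kN·m
Load 2 — applied couple M₀=7 kN·m at a=4 m (b=L-a=6):
  M_2 = M₀x/L - M₀  [x>a] = 7·(20/3)/10 - 7 = -7/3 kN·m
Load 3 — point force P=7 kN at a=5 m (b=L-a=5):
  M_3 = Pa(L-x)/L  [x>a] = 7·5·(10-(20/3))/10 = 35/3 kN·m
Load 4 — triangular load w₀=9 kN/m (0→w₀ over full span):
  M_4 = w₀Lx/6 - w₀x³/(6L) = 9·10·(20/3)/6 - 9·(20/3)³/(6·10) = 500/9 kN·m
Superposition: M = Σ M_i = -716/9 kN·m ≈ -79.555556 kN·m

M(20/3) = -716/9 kN·m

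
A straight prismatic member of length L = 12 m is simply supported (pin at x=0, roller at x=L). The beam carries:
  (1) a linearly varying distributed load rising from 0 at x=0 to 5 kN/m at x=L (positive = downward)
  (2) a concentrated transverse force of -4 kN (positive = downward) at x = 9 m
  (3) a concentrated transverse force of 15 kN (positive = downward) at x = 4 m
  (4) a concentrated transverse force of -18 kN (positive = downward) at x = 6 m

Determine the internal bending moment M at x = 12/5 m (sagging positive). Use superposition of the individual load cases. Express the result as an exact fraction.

M(12/5) = 576/25 kN·m

Load 1 — triangular load w₀=5 kN/m (0→w₀ over full span):
  M_1 = w₀Lx/6 - w₀x³/(6L) = 5·12·(12/5)/6 - 5·(12/5)³/(6·12) = 576/25 kN·m
Load 2 — point force P=-4 kN at a=9 m (b=L-a=3):
  M_2 = Pbx/L  [x≤a] = (-4)·3·(12/5)/12 = -12/5 kN·m
Load 3 — point force P=15 kN at a=4 m (b=L-a=8):
  M_3 = Pbx/L  [x≤a] = 15·8·(12/5)/12 = 24 kN·m
Load 4 — point force P=-18 kN at a=6 m (b=L-a=6):
  M_4 = Pbx/L  [x≤a] = (-18)·6·(12/5)/12 = -108/5 kN·m
Superposition: M = Σ M_i = 576/25 kN·m ≈ 23.040000 kN·m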